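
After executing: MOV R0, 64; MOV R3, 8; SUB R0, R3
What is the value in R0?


Register state trace:
  MOV R0, 64  → R0 = 64
  MOV R3, 8  → R3 = 8
  SUB R0, R3  → R0 = 64 - 8 = 56
Final: R0 = 56

56


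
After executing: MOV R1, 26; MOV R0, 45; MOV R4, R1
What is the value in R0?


Register state trace:
  MOV R1, 26  → R1 = 26
  MOV R0, 45  → R0 = 45
  MOV R4, R1  → R4 = 26
Final: R0 = 45

45


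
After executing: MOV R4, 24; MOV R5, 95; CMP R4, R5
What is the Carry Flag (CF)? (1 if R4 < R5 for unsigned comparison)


Register state trace:
  MOV R4, 24  → R4 = 24
  MOV R5, 95  → R5 = 95
  CMP R4, R5  → unsigned 24 - 95: borrow occurs
  24 < 95, so CF = 1
CF = 1

1


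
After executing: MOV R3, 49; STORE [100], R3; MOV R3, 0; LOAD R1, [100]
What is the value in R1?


Register and memory trace:
  MOV R3, 49  → R3 = 49
  STORE [100], R3  → mem[100] = 49
  MOV R3, 0  → R3 = 0
  LOAD R1, [100]  → R1 = mem[100] = 49
Final: R1 = 49

49


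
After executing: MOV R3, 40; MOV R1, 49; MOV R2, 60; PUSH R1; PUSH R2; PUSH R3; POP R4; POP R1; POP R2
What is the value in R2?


Stack trace (top is rightmost):
  MOV R3, 40  → R3 = 40
  MOV R1, 49  → R1 = 49
  MOV R2, 60  → R2 = 60
  PUSH R1  → stack: [49]
  PUSH R2  → stack: [49, 60]
  PUSH R3  → stack: [49, 60, 40]
  POP R4  → R4 = 40, stack: [49, 60]
  POP R1  → R1 = 60, stack: [49]
  POP R2  → R2 = 49, stack: []
Final: R2 = 49

49


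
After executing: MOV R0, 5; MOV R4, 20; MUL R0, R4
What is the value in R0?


Register state trace:
  MOV R0, 5  → R0 = 5
  MOV R4, 20  → R4 = 20
  MUL R0, R4  → R0 = 5 * 20 = 100
Final: R0 = 100

100


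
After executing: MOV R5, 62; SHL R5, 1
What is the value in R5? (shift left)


Register state trace:
  MOV R5, 62  → R5 = 62
  SHL R5, 1  → R5 = 62 << 1 = 62 * 2^1 = 124
Final: R5 = 124

124


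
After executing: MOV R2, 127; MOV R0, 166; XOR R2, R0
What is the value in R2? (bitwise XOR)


Register state trace:
  MOV R2, 127  → R2 = 127 (0b01111111)
  MOV R0, 166  → R0 = 166 (0b10100110)
  XOR R2, R0  → R2 = 127 XOR 166 = 217 (0b11011001)
Final: R2 = 217

217


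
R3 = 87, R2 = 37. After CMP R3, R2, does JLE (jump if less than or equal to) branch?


Trace:
  R3 = 87, R2 = 37
  CMP R3, R2  → compares 87 vs 37
  JLE checks: is 87 less than or equal to 37?
  87 > 37, so condition is false
Branch taken: No

No


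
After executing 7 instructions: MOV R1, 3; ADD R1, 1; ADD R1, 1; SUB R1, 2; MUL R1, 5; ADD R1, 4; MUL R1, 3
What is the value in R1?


Register state trace:
  MOV R1, 3  → R1 = 3
  ADD R1, 1  → R1 = 3 + 1 = 4
  ADD R1, 1  → R1 = 4 + 1 = 5
  SUB R1, 2  → R1 = 5 - 2 = 3
  MUL R1, 5  → R1 = 3 * 5 = 15
  ADD R1, 4  → R1 = 15 + 4 = 19
  MUL R1, 3  → R1 = 19 * 3 = 57
Final: R1 = 57

57


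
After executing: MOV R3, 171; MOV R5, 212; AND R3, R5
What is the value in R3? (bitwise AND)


Register state trace:
  MOV R3, 171  → R3 = 171 (0b10101011)
  MOV R5, 212  → R5 = 212 (0b11010100)
  AND R3, R5  → R3 = 171 AND 212 = 128 (0b10000000)
Final: R3 = 128

128


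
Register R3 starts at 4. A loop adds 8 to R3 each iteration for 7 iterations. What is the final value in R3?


Starting value: R3 = 4
  Iter 1: R3 = 4 + 8 = 12
  Iter 2: R3 = 12 + 8 = 20
  Iter 3: R3 = 20 + 8 = 28
  Iter 4: R3 = 28 + 8 = 36
  Iter 5: R3 = 36 + 8 = 44
  Iter 6: R3 = 44 + 8 = 52
  Iter 7: R3 = 52 + 8 = 60
Final: R3 = 60

60


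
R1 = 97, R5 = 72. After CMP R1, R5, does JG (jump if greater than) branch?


Trace:
  R1 = 97, R5 = 72
  CMP R1, R5  → compares 97 vs 72
  JG checks: is 97 greater than 72?
  97 > 72, so condition is true
Branch taken: Yes

Yes


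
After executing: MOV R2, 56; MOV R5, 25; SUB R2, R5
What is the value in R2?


Register state trace:
  MOV R2, 56  → R2 = 56
  MOV R5, 25  → R5 = 25
  SUB R2, R5  → R2 = 56 - 25 = 31
Final: R2 = 31

31


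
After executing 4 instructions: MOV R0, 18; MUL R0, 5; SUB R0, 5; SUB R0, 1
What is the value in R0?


Register state trace:
  MOV R0, 18  → R0 = 18
  MUL R0, 5  → R0 = 18 * 5 = 90
  SUB R0, 5  → R0 = 90 - 5 = 85
  SUB R0, 1  → R0 = 85 - 1 = 84
Final: R0 = 84

84


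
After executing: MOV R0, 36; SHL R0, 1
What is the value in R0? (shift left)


Register state trace:
  MOV R0, 36  → R0 = 36
  SHL R0, 1  → R0 = 36 << 1 = 36 * 2^1 = 72
Final: R0 = 72

72


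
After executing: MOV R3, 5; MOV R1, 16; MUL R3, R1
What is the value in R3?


Register state trace:
  MOV R3, 5  → R3 = 5
  MOV R1, 16  → R1 = 16
  MUL R3, R1  → R3 = 5 * 16 = 80
Final: R3 = 80

80


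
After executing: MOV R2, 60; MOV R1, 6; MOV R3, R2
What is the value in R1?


Register state trace:
  MOV R2, 60  → R2 = 60
  MOV R1, 6  → R1 = 6
  MOV R3, R2  → R3 = 60
Final: R1 = 6

6


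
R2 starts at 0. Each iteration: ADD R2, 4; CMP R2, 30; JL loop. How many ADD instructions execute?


Loop trace (R2 starts at 0, target 30, step 4):
  ADD #1: R2 = 0 + 4 = 4  → 4 < 30, loop
  ADD #2: R2 = 4 + 4 = 8  → 8 < 30, loop
  ADD #3: R2 = 8 + 4 = 12  → 12 < 30, loop
  ADD #4: R2 = 12 + 4 = 16  → 16 < 30, loop
  ADD #5: R2 = 16 + 4 = 20  → 20 < 30, loop
  ADD #6: R2 = 20 + 4 = 24  → 24 < 30, loop
  ADD #7: R2 = 24 + 4 = 28  → 28 < 30, loop
  ADD #8: R2 = 28 + 4 = 32  → 32 >= 30, exit
Total ADD instructions: 8

8


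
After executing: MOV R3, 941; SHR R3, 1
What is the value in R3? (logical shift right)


Register state trace:
  MOV R3, 941  → R3 = 941
  SHR R3, 1  → R3 = 941 >> 1 = 941 // 2^1 = 470
Final: R3 = 470

470


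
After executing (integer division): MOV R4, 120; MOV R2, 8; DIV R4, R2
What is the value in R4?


Register state trace:
  MOV R4, 120  → R4 = 120
  MOV R2, 8  → R2 = 8
  DIV R4, R2  → R4 = 120 // 8 = 15
Final: R4 = 15

15


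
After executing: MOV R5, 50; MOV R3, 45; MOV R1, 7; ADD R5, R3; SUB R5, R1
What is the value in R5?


Register state trace:
  MOV R5, 50  → R5 = 50
  MOV R3, 45  → R3 = 45
  MOV R1, 7  → R1 = 7
  ADD R5, R3  → R5 = 50 + 45 = 95
  SUB R5, R1  → R5 = 95 - 7 = 88
Final: R5 = 88

88


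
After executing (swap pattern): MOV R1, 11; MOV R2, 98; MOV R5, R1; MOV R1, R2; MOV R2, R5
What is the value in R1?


Register state trace (swap pattern):
  MOV R1, 11  → R1 = 11
  MOV R2, 98  → R2 = 98
  MOV R5, R1  → R5 = 11  (save R1)
  MOV R1, R2  → R1 = 98  (R1 gets R2's value)
  MOV R2, R5  → R2 = 11  (R2 gets saved value)
Final: R1 = 98

98


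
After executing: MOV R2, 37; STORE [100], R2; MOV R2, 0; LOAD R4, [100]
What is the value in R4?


Register and memory trace:
  MOV R2, 37  → R2 = 37
  STORE [100], R2  → mem[100] = 37
  MOV R2, 0  → R2 = 0
  LOAD R4, [100]  → R4 = mem[100] = 37
Final: R4 = 37

37


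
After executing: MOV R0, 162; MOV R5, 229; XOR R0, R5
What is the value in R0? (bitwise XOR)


Register state trace:
  MOV R0, 162  → R0 = 162 (0b10100010)
  MOV R5, 229  → R5 = 229 (0b11100101)
  XOR R0, R5  → R0 = 162 XOR 229 = 71 (0b01000111)
Final: R0 = 71

71


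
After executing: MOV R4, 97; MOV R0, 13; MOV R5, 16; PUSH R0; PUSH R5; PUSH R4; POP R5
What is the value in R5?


Stack trace (top is rightmost):
  MOV R4, 97  → R4 = 97
  MOV R0, 13  → R0 = 13
  MOV R5, 16  → R5 = 16
  PUSH R0  → stack: [13]
  PUSH R5  → stack: [13, 16]
  PUSH R4  → stack: [13, 16, 97]
  POP R5  → R5 = 97, stack: [13, 16]
Final: R5 = 97

97


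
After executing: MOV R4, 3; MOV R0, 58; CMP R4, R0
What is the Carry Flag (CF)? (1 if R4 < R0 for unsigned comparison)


Register state trace:
  MOV R4, 3  → R4 = 3
  MOV R0, 58  → R0 = 58
  CMP R4, R0  → unsigned 3 - 58: borrow occurs
  3 < 58, so CF = 1
CF = 1

1


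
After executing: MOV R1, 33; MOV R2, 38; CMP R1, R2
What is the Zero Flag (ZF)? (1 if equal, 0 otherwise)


Register state trace:
  MOV R1, 33  → R1 = 33
  MOV R2, 38  → R2 = 38
  CMP R1, R2  → computes 33 - 38 = -5
  Result is nonzero, so values are not equal
ZF = 0

0


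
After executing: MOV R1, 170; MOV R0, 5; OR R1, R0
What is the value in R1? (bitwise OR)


Register state trace:
  MOV R1, 170  → R1 = 170 (0b10101010)
  MOV R0, 5  → R0 = 5 (0b00000101)
  OR R1, R0   → R1 = 170 OR 5 = 175 (0b10101111)
Final: R1 = 175

175


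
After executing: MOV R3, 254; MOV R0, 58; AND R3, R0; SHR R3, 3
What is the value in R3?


Register state trace:
  MOV R3, 254  → R3 = 254 (0b11111110)
  MOV R0, 58  → R0 = 58 (0b00111010)
  AND R3, R0  → R3 = 254 AND 58 = 58 (0b00111010)
  SHR R3, 3  → R3 = 58 >> 3 = 7
Final: R3 = 7

7


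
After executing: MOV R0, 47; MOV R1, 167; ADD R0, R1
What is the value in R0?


Register state trace:
  MOV R0, 47  → R0 = 47
  MOV R1, 167  → R1 = 167
  ADD R0, R1  → R0 = 47 + 167 = 214
Final: R0 = 214

214


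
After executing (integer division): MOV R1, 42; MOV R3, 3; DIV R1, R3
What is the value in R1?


Register state trace:
  MOV R1, 42  → R1 = 42
  MOV R3, 3  → R3 = 3
  DIV R1, R3  → R1 = 42 // 3 = 14
Final: R1 = 14

14


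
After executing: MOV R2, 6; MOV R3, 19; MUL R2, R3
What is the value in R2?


Register state trace:
  MOV R2, 6  → R2 = 6
  MOV R3, 19  → R3 = 19
  MUL R2, R3  → R2 = 6 * 19 = 114
Final: R2 = 114

114


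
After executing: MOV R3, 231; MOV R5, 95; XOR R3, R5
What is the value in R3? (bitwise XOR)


Register state trace:
  MOV R3, 231  → R3 = 231 (0b11100111)
  MOV R5, 95  → R5 = 95 (0b01011111)
  XOR R3, R5  → R3 = 231 XOR 95 = 184 (0b10111000)
Final: R3 = 184

184


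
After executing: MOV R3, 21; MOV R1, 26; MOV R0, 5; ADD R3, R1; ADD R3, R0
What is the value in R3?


Register state trace:
  MOV R3, 21  → R3 = 21
  MOV R1, 26  → R1 = 26
  MOV R0, 5  → R0 = 5
  ADD R3, R1  → R3 = 21 + 26 = 47
  ADD R3, R0  → R3 = 47 + 5 = 52
Final: R3 = 52

52


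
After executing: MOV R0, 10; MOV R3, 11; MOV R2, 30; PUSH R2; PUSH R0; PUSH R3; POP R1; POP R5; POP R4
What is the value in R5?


Stack trace (top is rightmost):
  MOV R0, 10  → R0 = 10
  MOV R3, 11  → R3 = 11
  MOV R2, 30  → R2 = 30
  PUSH R2  → stack: [30]
  PUSH R0  → stack: [30, 10]
  PUSH R3  → stack: [30, 10, 11]
  POP R1  → R1 = 11, stack: [30, 10]
  POP R5  → R5 = 10, stack: [30]
  POP R4  → R4 = 30, stack: []
Final: R5 = 10

10


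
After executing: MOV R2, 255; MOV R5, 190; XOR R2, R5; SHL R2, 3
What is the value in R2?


Register state trace:
  MOV R2, 255  → R2 = 255 (0b11111111)
  MOV R5, 190  → R5 = 190 (0b10111110)
  XOR R2, R5  → R2 = 255 XOR 190 = 65 (0b01000001)
  SHL R2, 3  → R2 = 65 << 3 = 520
Final: R2 = 520

520


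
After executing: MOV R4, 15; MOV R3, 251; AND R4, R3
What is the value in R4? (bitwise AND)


Register state trace:
  MOV R4, 15  → R4 = 15 (0b00001111)
  MOV R3, 251  → R3 = 251 (0b11111011)
  AND R4, R3  → R4 = 15 AND 251 = 11 (0b00001011)
Final: R4 = 11

11


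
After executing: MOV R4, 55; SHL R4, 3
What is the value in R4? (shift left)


Register state trace:
  MOV R4, 55  → R4 = 55
  SHL R4, 3  → R4 = 55 << 3 = 55 * 2^3 = 440
Final: R4 = 440

440


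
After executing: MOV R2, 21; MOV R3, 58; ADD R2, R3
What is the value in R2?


Register state trace:
  MOV R2, 21  → R2 = 21
  MOV R3, 58  → R3 = 58
  ADD R2, R3  → R2 = 21 + 58 = 79
Final: R2 = 79

79


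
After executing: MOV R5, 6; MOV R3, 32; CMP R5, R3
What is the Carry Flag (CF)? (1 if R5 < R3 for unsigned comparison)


Register state trace:
  MOV R5, 6  → R5 = 6
  MOV R3, 32  → R3 = 32
  CMP R5, R3  → unsigned 6 - 32: borrow occurs
  6 < 32, so CF = 1
CF = 1

1


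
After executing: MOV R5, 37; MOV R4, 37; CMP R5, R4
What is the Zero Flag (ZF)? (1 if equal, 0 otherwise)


Register state trace:
  MOV R5, 37  → R5 = 37
  MOV R4, 37  → R4 = 37
  CMP R5, R4  → computes 37 - 37 = 0
  Result is zero, so values are equal
ZF = 1

1


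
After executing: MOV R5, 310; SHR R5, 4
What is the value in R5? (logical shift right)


Register state trace:
  MOV R5, 310  → R5 = 310
  SHR R5, 4  → R5 = 310 >> 4 = 310 // 2^4 = 19
Final: R5 = 19

19


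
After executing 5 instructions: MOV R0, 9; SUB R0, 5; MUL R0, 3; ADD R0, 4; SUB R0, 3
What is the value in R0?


Register state trace:
  MOV R0, 9  → R0 = 9
  SUB R0, 5  → R0 = 9 - 5 = 4
  MUL R0, 3  → R0 = 4 * 3 = 12
  ADD R0, 4  → R0 = 12 + 4 = 16
  SUB R0, 3  → R0 = 16 - 3 = 13
Final: R0 = 13

13


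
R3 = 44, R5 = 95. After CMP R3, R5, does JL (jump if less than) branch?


Trace:
  R3 = 44, R5 = 95
  CMP R3, R5  → compares 44 vs 95
  JL checks: is 44 less than 95?
  44 < 95, so condition is true
Branch taken: Yes

Yes


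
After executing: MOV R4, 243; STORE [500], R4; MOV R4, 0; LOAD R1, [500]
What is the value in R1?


Register and memory trace:
  MOV R4, 243  → R4 = 243
  STORE [500], R4  → mem[500] = 243
  MOV R4, 0  → R4 = 0
  LOAD R1, [500]  → R1 = mem[500] = 243
Final: R1 = 243

243


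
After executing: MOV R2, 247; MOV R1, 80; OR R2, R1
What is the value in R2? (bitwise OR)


Register state trace:
  MOV R2, 247  → R2 = 247 (0b11110111)
  MOV R1, 80  → R1 = 80 (0b01010000)
  OR R2, R1   → R2 = 247 OR 80 = 247 (0b11110111)
Final: R2 = 247

247


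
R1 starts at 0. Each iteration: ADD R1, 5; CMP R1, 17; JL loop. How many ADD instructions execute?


Loop trace (R1 starts at 0, target 17, step 5):
  ADD #1: R1 = 0 + 5 = 5  → 5 < 17, loop
  ADD #2: R1 = 5 + 5 = 10  → 10 < 17, loop
  ADD #3: R1 = 10 + 5 = 15  → 15 < 17, loop
  ADD #4: R1 = 15 + 5 = 20  → 20 >= 17, exit
Total ADD instructions: 4

4


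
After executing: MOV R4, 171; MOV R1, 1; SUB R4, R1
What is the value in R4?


Register state trace:
  MOV R4, 171  → R4 = 171
  MOV R1, 1  → R1 = 1
  SUB R4, R1  → R4 = 171 - 1 = 170
Final: R4 = 170

170


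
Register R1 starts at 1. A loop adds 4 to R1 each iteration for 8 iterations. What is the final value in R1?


Starting value: R1 = 1
  Iter 1: R1 = 1 + 4 = 5
  Iter 2: R1 = 5 + 4 = 9
  Iter 3: R1 = 9 + 4 = 13
  Iter 4: R1 = 13 + 4 = 17
  Iter 5: R1 = 17 + 4 = 21
  Iter 6: R1 = 21 + 4 = 25
  Iter 7: R1 = 25 + 4 = 29
  Iter 8: R1 = 29 + 4 = 33
Final: R1 = 33

33


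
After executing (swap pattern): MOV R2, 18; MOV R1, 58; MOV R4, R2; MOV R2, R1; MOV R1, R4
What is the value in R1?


Register state trace (swap pattern):
  MOV R2, 18  → R2 = 18
  MOV R1, 58  → R1 = 58
  MOV R4, R2  → R4 = 18  (save R2)
  MOV R2, R1  → R2 = 58  (R2 gets R1's value)
  MOV R1, R4  → R1 = 18  (R1 gets saved value)
Final: R1 = 18

18


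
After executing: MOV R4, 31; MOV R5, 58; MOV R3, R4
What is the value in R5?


Register state trace:
  MOV R4, 31  → R4 = 31
  MOV R5, 58  → R5 = 58
  MOV R3, R4  → R3 = 31
Final: R5 = 58

58


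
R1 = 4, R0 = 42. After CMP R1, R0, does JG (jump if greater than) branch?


Trace:
  R1 = 4, R0 = 42
  CMP R1, R0  → compares 4 vs 42
  JG checks: is 4 greater than 42?
  4 < 42, so condition is false
Branch taken: No

No


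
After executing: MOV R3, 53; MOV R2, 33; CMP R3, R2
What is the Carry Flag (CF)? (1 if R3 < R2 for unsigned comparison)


Register state trace:
  MOV R3, 53  → R3 = 53
  MOV R2, 33  → R2 = 33
  CMP R3, R2  → unsigned 53 - 33: no borrow
  53 >= 33, so CF = 0
CF = 0

0


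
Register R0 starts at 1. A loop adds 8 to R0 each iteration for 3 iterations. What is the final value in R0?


Starting value: R0 = 1
  Iter 1: R0 = 1 + 8 = 9
  Iter 2: R0 = 9 + 8 = 17
  Iter 3: R0 = 17 + 8 = 25
Final: R0 = 25

25


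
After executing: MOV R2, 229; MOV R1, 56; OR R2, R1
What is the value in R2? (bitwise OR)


Register state trace:
  MOV R2, 229  → R2 = 229 (0b11100101)
  MOV R1, 56  → R1 = 56 (0b00111000)
  OR R2, R1   → R2 = 229 OR 56 = 253 (0b11111101)
Final: R2 = 253

253


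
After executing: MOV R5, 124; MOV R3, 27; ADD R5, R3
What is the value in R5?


Register state trace:
  MOV R5, 124  → R5 = 124
  MOV R3, 27  → R3 = 27
  ADD R5, R3  → R5 = 124 + 27 = 151
Final: R5 = 151

151


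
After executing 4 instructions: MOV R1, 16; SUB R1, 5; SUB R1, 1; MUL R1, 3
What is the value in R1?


Register state trace:
  MOV R1, 16  → R1 = 16
  SUB R1, 5  → R1 = 16 - 5 = 11
  SUB R1, 1  → R1 = 11 - 1 = 10
  MUL R1, 3  → R1 = 10 * 3 = 30
Final: R1 = 30

30


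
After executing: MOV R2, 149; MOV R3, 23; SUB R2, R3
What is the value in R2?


Register state trace:
  MOV R2, 149  → R2 = 149
  MOV R3, 23  → R3 = 23
  SUB R2, R3  → R2 = 149 - 23 = 126
Final: R2 = 126

126


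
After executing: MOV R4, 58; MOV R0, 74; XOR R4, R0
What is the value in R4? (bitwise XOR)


Register state trace:
  MOV R4, 58  → R4 = 58 (0b00111010)
  MOV R0, 74  → R0 = 74 (0b01001010)
  XOR R4, R0  → R4 = 58 XOR 74 = 112 (0b01110000)
Final: R4 = 112

112


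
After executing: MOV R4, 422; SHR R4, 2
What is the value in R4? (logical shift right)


Register state trace:
  MOV R4, 422  → R4 = 422
  SHR R4, 2  → R4 = 422 >> 2 = 422 // 2^2 = 105
Final: R4 = 105

105


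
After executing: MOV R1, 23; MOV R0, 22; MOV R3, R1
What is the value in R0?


Register state trace:
  MOV R1, 23  → R1 = 23
  MOV R0, 22  → R0 = 22
  MOV R3, R1  → R3 = 23
Final: R0 = 22

22


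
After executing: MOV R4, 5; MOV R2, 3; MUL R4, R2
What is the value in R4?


Register state trace:
  MOV R4, 5  → R4 = 5
  MOV R2, 3  → R2 = 3
  MUL R4, R2  → R4 = 5 * 3 = 15
Final: R4 = 15

15


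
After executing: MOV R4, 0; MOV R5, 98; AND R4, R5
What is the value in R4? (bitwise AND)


Register state trace:
  MOV R4, 0  → R4 = 0 (0b00000000)
  MOV R5, 98  → R5 = 98 (0b01100010)
  AND R4, R5  → R4 = 0 AND 98 = 0 (0b00000000)
Final: R4 = 0

0


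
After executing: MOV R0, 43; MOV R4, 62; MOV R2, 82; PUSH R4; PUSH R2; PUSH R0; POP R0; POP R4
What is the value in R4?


Stack trace (top is rightmost):
  MOV R0, 43  → R0 = 43
  MOV R4, 62  → R4 = 62
  MOV R2, 82  → R2 = 82
  PUSH R4  → stack: [62]
  PUSH R2  → stack: [62, 82]
  PUSH R0  → stack: [62, 82, 43]
  POP R0  → R0 = 43, stack: [62, 82]
  POP R4  → R4 = 82, stack: [62]
Final: R4 = 82

82


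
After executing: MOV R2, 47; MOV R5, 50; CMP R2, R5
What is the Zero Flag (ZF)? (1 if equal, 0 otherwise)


Register state trace:
  MOV R2, 47  → R2 = 47
  MOV R5, 50  → R5 = 50
  CMP R2, R5  → computes 47 - 50 = -3
  Result is nonzero, so values are not equal
ZF = 0

0


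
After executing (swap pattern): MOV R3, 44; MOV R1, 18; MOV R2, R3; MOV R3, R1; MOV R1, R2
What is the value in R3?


Register state trace (swap pattern):
  MOV R3, 44  → R3 = 44
  MOV R1, 18  → R1 = 18
  MOV R2, R3  → R2 = 44  (save R3)
  MOV R3, R1  → R3 = 18  (R3 gets R1's value)
  MOV R1, R2  → R1 = 44  (R1 gets saved value)
Final: R3 = 18

18


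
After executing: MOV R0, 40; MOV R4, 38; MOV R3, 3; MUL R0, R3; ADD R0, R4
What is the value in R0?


Register state trace:
  MOV R0, 40  → R0 = 40
  MOV R4, 38  → R4 = 38
  MOV R3, 3  → R3 = 3
  MUL R0, R3  → R0 = 40 * 3 = 120
  ADD R0, R4  → R0 = 120 + 38 = 158
Final: R0 = 158

158


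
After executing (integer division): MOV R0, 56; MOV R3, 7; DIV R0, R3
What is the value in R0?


Register state trace:
  MOV R0, 56  → R0 = 56
  MOV R3, 7  → R3 = 7
  DIV R0, R3  → R0 = 56 // 7 = 8
Final: R0 = 8

8


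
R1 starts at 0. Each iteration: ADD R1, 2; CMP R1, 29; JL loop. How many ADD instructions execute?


Loop trace (R1 starts at 0, target 29, step 2):
  ADD #1: R1 = 0 + 2 = 2  → 2 < 29, loop
  ADD #2: R1 = 2 + 2 = 4  → 4 < 29, loop
  ADD #3: R1 = 4 + 2 = 6  → 6 < 29, loop
  ADD #4: R1 = 6 + 2 = 8  → 8 < 29, loop
  ADD #5: R1 = 8 + 2 = 10  → 10 < 29, loop
  ADD #6: R1 = 10 + 2 = 12  → 12 < 29, loop
  ADD #7: R1 = 12 + 2 = 14  → 14 < 29, loop
  ADD #8: R1 = 14 + 2 = 16  → 16 < 29, loop
  ADD #9: R1 = 16 + 2 = 18  → 18 < 29, loop
  ADD #10: R1 = 18 + 2 = 20  → 20 < 29, loop
  ADD #11: R1 = 20 + 2 = 22  → 22 < 29, loop
  ADD #12: R1 = 22 + 2 = 24  → 24 < 29, loop
  ADD #13: R1 = 24 + 2 = 26  → 26 < 29, loop
  ADD #14: R1 = 26 + 2 = 28  → 28 < 29, loop
  ADD #15: R1 = 28 + 2 = 30  → 30 >= 29, exit
Total ADD instructions: 15

15


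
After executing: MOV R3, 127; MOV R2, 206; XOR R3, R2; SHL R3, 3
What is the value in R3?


Register state trace:
  MOV R3, 127  → R3 = 127 (0b01111111)
  MOV R2, 206  → R2 = 206 (0b11001110)
  XOR R3, R2  → R3 = 127 XOR 206 = 177 (0b10110001)
  SHL R3, 3  → R3 = 177 << 3 = 1416
Final: R3 = 1416

1416


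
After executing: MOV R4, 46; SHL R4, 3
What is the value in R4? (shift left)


Register state trace:
  MOV R4, 46  → R4 = 46
  SHL R4, 3  → R4 = 46 << 3 = 46 * 2^3 = 368
Final: R4 = 368

368


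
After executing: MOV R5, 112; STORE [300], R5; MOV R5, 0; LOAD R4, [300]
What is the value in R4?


Register and memory trace:
  MOV R5, 112  → R5 = 112
  STORE [300], R5  → mem[300] = 112
  MOV R5, 0  → R5 = 0
  LOAD R4, [300]  → R4 = mem[300] = 112
Final: R4 = 112

112


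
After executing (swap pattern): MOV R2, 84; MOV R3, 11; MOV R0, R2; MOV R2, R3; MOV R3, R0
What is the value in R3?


Register state trace (swap pattern):
  MOV R2, 84  → R2 = 84
  MOV R3, 11  → R3 = 11
  MOV R0, R2  → R0 = 84  (save R2)
  MOV R2, R3  → R2 = 11  (R2 gets R3's value)
  MOV R3, R0  → R3 = 84  (R3 gets saved value)
Final: R3 = 84

84


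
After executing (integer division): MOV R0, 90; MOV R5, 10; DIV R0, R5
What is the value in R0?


Register state trace:
  MOV R0, 90  → R0 = 90
  MOV R5, 10  → R5 = 10
  DIV R0, R5  → R0 = 90 // 10 = 9
Final: R0 = 9

9


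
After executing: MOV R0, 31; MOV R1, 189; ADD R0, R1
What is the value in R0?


Register state trace:
  MOV R0, 31  → R0 = 31
  MOV R1, 189  → R1 = 189
  ADD R0, R1  → R0 = 31 + 189 = 220
Final: R0 = 220

220


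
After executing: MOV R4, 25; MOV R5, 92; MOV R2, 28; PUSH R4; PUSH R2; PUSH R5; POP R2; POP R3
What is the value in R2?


Stack trace (top is rightmost):
  MOV R4, 25  → R4 = 25
  MOV R5, 92  → R5 = 92
  MOV R2, 28  → R2 = 28
  PUSH R4  → stack: [25]
  PUSH R2  → stack: [25, 28]
  PUSH R5  → stack: [25, 28, 92]
  POP R2  → R2 = 92, stack: [25, 28]
  POP R3  → R3 = 28, stack: [25]
Final: R2 = 92

92


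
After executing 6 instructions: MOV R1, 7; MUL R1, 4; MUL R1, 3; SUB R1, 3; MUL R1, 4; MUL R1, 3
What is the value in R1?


Register state trace:
  MOV R1, 7  → R1 = 7
  MUL R1, 4  → R1 = 7 * 4 = 28
  MUL R1, 3  → R1 = 28 * 3 = 84
  SUB R1, 3  → R1 = 84 - 3 = 81
  MUL R1, 4  → R1 = 81 * 4 = 324
  MUL R1, 3  → R1 = 324 * 3 = 972
Final: R1 = 972

972


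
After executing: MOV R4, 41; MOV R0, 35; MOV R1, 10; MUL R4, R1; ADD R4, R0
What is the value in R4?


Register state trace:
  MOV R4, 41  → R4 = 41
  MOV R0, 35  → R0 = 35
  MOV R1, 10  → R1 = 10
  MUL R4, R1  → R4 = 41 * 10 = 410
  ADD R4, R0  → R4 = 410 + 35 = 445
Final: R4 = 445

445


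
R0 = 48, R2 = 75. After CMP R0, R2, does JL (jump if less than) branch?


Trace:
  R0 = 48, R2 = 75
  CMP R0, R2  → compares 48 vs 75
  JL checks: is 48 less than 75?
  48 < 75, so condition is true
Branch taken: Yes

Yes


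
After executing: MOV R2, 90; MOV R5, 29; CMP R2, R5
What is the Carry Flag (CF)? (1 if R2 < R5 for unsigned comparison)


Register state trace:
  MOV R2, 90  → R2 = 90
  MOV R5, 29  → R5 = 29
  CMP R2, R5  → unsigned 90 - 29: no borrow
  90 >= 29, so CF = 0
CF = 0

0


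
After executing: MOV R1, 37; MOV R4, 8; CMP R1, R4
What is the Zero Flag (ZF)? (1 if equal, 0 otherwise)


Register state trace:
  MOV R1, 37  → R1 = 37
  MOV R4, 8  → R4 = 8
  CMP R1, R4  → computes 37 - 8 = 29
  Result is nonzero, so values are not equal
ZF = 0

0


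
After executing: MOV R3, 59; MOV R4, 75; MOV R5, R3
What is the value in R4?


Register state trace:
  MOV R3, 59  → R3 = 59
  MOV R4, 75  → R4 = 75
  MOV R5, R3  → R5 = 59
Final: R4 = 75

75


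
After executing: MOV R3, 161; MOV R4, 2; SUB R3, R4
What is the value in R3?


Register state trace:
  MOV R3, 161  → R3 = 161
  MOV R4, 2  → R4 = 2
  SUB R3, R4  → R3 = 161 - 2 = 159
Final: R3 = 159

159


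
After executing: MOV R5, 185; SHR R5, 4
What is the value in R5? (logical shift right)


Register state trace:
  MOV R5, 185  → R5 = 185
  SHR R5, 4  → R5 = 185 >> 4 = 185 // 2^4 = 11
Final: R5 = 11

11


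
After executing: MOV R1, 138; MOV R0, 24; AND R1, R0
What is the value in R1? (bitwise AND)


Register state trace:
  MOV R1, 138  → R1 = 138 (0b10001010)
  MOV R0, 24  → R0 = 24 (0b00011000)
  AND R1, R0  → R1 = 138 AND 24 = 8 (0b00001000)
Final: R1 = 8

8


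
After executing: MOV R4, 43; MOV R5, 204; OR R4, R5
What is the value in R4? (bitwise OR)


Register state trace:
  MOV R4, 43  → R4 = 43 (0b00101011)
  MOV R5, 204  → R5 = 204 (0b11001100)
  OR R4, R5   → R4 = 43 OR 204 = 239 (0b11101111)
Final: R4 = 239

239


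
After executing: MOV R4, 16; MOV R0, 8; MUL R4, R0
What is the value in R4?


Register state trace:
  MOV R4, 16  → R4 = 16
  MOV R0, 8  → R0 = 8
  MUL R4, R0  → R4 = 16 * 8 = 128
Final: R4 = 128

128


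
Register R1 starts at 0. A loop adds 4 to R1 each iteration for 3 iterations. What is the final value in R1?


Starting value: R1 = 0
  Iter 1: R1 = 0 + 4 = 4
  Iter 2: R1 = 4 + 4 = 8
  Iter 3: R1 = 8 + 4 = 12
Final: R1 = 12

12


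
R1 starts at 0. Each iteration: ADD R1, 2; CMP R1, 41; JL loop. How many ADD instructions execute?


Loop trace (R1 starts at 0, target 41, step 2):
  ADD #1: R1 = 0 + 2 = 2  → 2 < 41, loop
  ADD #2: R1 = 2 + 2 = 4  → 4 < 41, loop
  ADD #3: R1 = 4 + 2 = 6  → 6 < 41, loop
  ADD #4: R1 = 6 + 2 = 8  → 8 < 41, loop
  ADD #5: R1 = 8 + 2 = 10  → 10 < 41, loop
  ADD #6: R1 = 10 + 2 = 12  → 12 < 41, loop
  ADD #7: R1 = 12 + 2 = 14  → 14 < 41, loop
  ADD #8: R1 = 14 + 2 = 16  → 16 < 41, loop
  ADD #9: R1 = 16 + 2 = 18  → 18 < 41, loop
  ADD #10: R1 = 18 + 2 = 20  → 20 < 41, loop
  ADD #11: R1 = 20 + 2 = 22  → 22 < 41, loop
  ADD #12: R1 = 22 + 2 = 24  → 24 < 41, loop
  ADD #13: R1 = 24 + 2 = 26  → 26 < 41, loop
  ADD #14: R1 = 26 + 2 = 28  → 28 < 41, loop
  ADD #15: R1 = 28 + 2 = 30  → 30 < 41, loop
  ADD #16: R1 = 30 + 2 = 32  → 32 < 41, loop
  ADD #17: R1 = 32 + 2 = 34  → 34 < 41, loop
  ADD #18: R1 = 34 + 2 = 36  → 36 < 41, loop
  ADD #19: R1 = 36 + 2 = 38  → 38 < 41, loop
  ADD #20: R1 = 38 + 2 = 40  → 40 < 41, loop
  ADD #21: R1 = 40 + 2 = 42  → 42 >= 41, exit
Total ADD instructions: 21

21


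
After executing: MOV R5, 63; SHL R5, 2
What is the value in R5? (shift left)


Register state trace:
  MOV R5, 63  → R5 = 63
  SHL R5, 2  → R5 = 63 << 2 = 63 * 2^2 = 252
Final: R5 = 252

252


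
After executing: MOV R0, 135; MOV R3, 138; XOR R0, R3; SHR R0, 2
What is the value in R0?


Register state trace:
  MOV R0, 135  → R0 = 135 (0b10000111)
  MOV R3, 138  → R3 = 138 (0b10001010)
  XOR R0, R3  → R0 = 135 XOR 138 = 13 (0b00001101)
  SHR R0, 2  → R0 = 13 >> 2 = 3
Final: R0 = 3

3


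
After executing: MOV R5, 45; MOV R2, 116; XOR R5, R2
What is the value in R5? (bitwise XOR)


Register state trace:
  MOV R5, 45  → R5 = 45 (0b00101101)
  MOV R2, 116  → R2 = 116 (0b01110100)
  XOR R5, R2  → R5 = 45 XOR 116 = 89 (0b01011001)
Final: R5 = 89

89


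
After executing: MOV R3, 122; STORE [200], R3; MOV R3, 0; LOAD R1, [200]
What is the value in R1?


Register and memory trace:
  MOV R3, 122  → R3 = 122
  STORE [200], R3  → mem[200] = 122
  MOV R3, 0  → R3 = 0
  LOAD R1, [200]  → R1 = mem[200] = 122
Final: R1 = 122

122


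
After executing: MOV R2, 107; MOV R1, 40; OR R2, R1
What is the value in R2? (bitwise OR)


Register state trace:
  MOV R2, 107  → R2 = 107 (0b01101011)
  MOV R1, 40  → R1 = 40 (0b00101000)
  OR R2, R1   → R2 = 107 OR 40 = 107 (0b01101011)
Final: R2 = 107

107


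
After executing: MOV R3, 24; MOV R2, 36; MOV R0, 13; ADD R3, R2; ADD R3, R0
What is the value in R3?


Register state trace:
  MOV R3, 24  → R3 = 24
  MOV R2, 36  → R2 = 36
  MOV R0, 13  → R0 = 13
  ADD R3, R2  → R3 = 24 + 36 = 60
  ADD R3, R0  → R3 = 60 + 13 = 73
Final: R3 = 73

73


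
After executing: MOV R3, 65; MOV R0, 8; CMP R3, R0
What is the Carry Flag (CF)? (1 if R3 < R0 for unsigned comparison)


Register state trace:
  MOV R3, 65  → R3 = 65
  MOV R0, 8  → R0 = 8
  CMP R3, R0  → unsigned 65 - 8: no borrow
  65 >= 8, so CF = 0
CF = 0

0


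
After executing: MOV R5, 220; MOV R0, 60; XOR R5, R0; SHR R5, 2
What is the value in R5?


Register state trace:
  MOV R5, 220  → R5 = 220 (0b11011100)
  MOV R0, 60  → R0 = 60 (0b00111100)
  XOR R5, R0  → R5 = 220 XOR 60 = 224 (0b11100000)
  SHR R5, 2  → R5 = 224 >> 2 = 56
Final: R5 = 56

56


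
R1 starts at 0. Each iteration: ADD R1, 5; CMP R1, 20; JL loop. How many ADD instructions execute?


Loop trace (R1 starts at 0, target 20, step 5):
  ADD #1: R1 = 0 + 5 = 5  → 5 < 20, loop
  ADD #2: R1 = 5 + 5 = 10  → 10 < 20, loop
  ADD #3: R1 = 10 + 5 = 15  → 15 < 20, loop
  ADD #4: R1 = 15 + 5 = 20  → 20 >= 20, exit
Total ADD instructions: 4

4


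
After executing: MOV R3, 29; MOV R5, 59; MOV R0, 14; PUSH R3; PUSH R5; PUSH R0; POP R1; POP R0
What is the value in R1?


Stack trace (top is rightmost):
  MOV R3, 29  → R3 = 29
  MOV R5, 59  → R5 = 59
  MOV R0, 14  → R0 = 14
  PUSH R3  → stack: [29]
  PUSH R5  → stack: [29, 59]
  PUSH R0  → stack: [29, 59, 14]
  POP R1  → R1 = 14, stack: [29, 59]
  POP R0  → R0 = 59, stack: [29]
Final: R1 = 14

14


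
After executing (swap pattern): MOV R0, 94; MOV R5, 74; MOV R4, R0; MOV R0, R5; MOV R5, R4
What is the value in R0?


Register state trace (swap pattern):
  MOV R0, 94  → R0 = 94
  MOV R5, 74  → R5 = 74
  MOV R4, R0  → R4 = 94  (save R0)
  MOV R0, R5  → R0 = 74  (R0 gets R5's value)
  MOV R5, R4  → R5 = 94  (R5 gets saved value)
Final: R0 = 74

74


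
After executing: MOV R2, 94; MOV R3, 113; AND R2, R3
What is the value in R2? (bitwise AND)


Register state trace:
  MOV R2, 94  → R2 = 94 (0b01011110)
  MOV R3, 113  → R3 = 113 (0b01110001)
  AND R2, R3  → R2 = 94 AND 113 = 80 (0b01010000)
Final: R2 = 80

80


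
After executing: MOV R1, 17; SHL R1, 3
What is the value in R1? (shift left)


Register state trace:
  MOV R1, 17  → R1 = 17
  SHL R1, 3  → R1 = 17 << 3 = 17 * 2^3 = 136
Final: R1 = 136

136


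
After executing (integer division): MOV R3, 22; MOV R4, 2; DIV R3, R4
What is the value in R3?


Register state trace:
  MOV R3, 22  → R3 = 22
  MOV R4, 2  → R4 = 2
  DIV R3, R4  → R3 = 22 // 2 = 11
Final: R3 = 11

11


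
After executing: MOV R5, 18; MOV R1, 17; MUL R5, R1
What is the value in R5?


Register state trace:
  MOV R5, 18  → R5 = 18
  MOV R1, 17  → R1 = 17
  MUL R5, R1  → R5 = 18 * 17 = 306
Final: R5 = 306

306


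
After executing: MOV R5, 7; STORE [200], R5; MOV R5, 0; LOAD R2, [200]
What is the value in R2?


Register and memory trace:
  MOV R5, 7  → R5 = 7
  STORE [200], R5  → mem[200] = 7
  MOV R5, 0  → R5 = 0
  LOAD R2, [200]  → R2 = mem[200] = 7
Final: R2 = 7

7


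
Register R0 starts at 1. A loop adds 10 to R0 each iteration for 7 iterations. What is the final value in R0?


Starting value: R0 = 1
  Iter 1: R0 = 1 + 10 = 11
  Iter 2: R0 = 11 + 10 = 21
  Iter 3: R0 = 21 + 10 = 31
  Iter 4: R0 = 31 + 10 = 41
  Iter 5: R0 = 41 + 10 = 51
  Iter 6: R0 = 51 + 10 = 61
  Iter 7: R0 = 61 + 10 = 71
Final: R0 = 71

71


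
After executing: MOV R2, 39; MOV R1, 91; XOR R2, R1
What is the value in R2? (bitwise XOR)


Register state trace:
  MOV R2, 39  → R2 = 39 (0b00100111)
  MOV R1, 91  → R1 = 91 (0b01011011)
  XOR R2, R1  → R2 = 39 XOR 91 = 124 (0b01111100)
Final: R2 = 124

124


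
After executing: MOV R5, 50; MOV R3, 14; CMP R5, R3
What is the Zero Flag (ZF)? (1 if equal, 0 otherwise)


Register state trace:
  MOV R5, 50  → R5 = 50
  MOV R3, 14  → R3 = 14
  CMP R5, R3  → computes 50 - 14 = 36
  Result is nonzero, so values are not equal
ZF = 0

0


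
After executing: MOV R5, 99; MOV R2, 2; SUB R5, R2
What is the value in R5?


Register state trace:
  MOV R5, 99  → R5 = 99
  MOV R2, 2  → R2 = 2
  SUB R5, R2  → R5 = 99 - 2 = 97
Final: R5 = 97

97


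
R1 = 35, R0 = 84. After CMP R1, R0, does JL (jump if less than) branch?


Trace:
  R1 = 35, R0 = 84
  CMP R1, R0  → compares 35 vs 84
  JL checks: is 35 less than 84?
  35 < 84, so condition is true
Branch taken: Yes

Yes


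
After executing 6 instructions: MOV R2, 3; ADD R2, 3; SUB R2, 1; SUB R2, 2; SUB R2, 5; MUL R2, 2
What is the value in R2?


Register state trace:
  MOV R2, 3  → R2 = 3
  ADD R2, 3  → R2 = 3 + 3 = 6
  SUB R2, 1  → R2 = 6 - 1 = 5
  SUB R2, 2  → R2 = 5 - 2 = 3
  SUB R2, 5  → R2 = 3 - 5 = -2
  MUL R2, 2  → R2 = -2 * 2 = -4
Final: R2 = -4

-4


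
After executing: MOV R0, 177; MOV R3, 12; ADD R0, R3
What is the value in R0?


Register state trace:
  MOV R0, 177  → R0 = 177
  MOV R3, 12  → R3 = 12
  ADD R0, R3  → R0 = 177 + 12 = 189
Final: R0 = 189

189


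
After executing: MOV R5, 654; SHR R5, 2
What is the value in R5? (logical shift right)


Register state trace:
  MOV R5, 654  → R5 = 654
  SHR R5, 2  → R5 = 654 >> 2 = 654 // 2^2 = 163
Final: R5 = 163

163


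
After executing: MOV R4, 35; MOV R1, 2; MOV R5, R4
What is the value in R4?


Register state trace:
  MOV R4, 35  → R4 = 35
  MOV R1, 2  → R1 = 2
  MOV R5, R4  → R5 = 35
Final: R4 = 35

35


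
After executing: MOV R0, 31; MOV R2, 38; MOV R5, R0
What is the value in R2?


Register state trace:
  MOV R0, 31  → R0 = 31
  MOV R2, 38  → R2 = 38
  MOV R5, R0  → R5 = 31
Final: R2 = 38

38


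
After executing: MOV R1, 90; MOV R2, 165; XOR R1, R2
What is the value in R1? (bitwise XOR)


Register state trace:
  MOV R1, 90  → R1 = 90 (0b01011010)
  MOV R2, 165  → R2 = 165 (0b10100101)
  XOR R1, R2  → R1 = 90 XOR 165 = 255 (0b11111111)
Final: R1 = 255

255


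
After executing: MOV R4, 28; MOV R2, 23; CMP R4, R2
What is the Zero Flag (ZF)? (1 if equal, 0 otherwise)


Register state trace:
  MOV R4, 28  → R4 = 28
  MOV R2, 23  → R2 = 23
  CMP R4, R2  → computes 28 - 23 = 5
  Result is nonzero, so values are not equal
ZF = 0

0


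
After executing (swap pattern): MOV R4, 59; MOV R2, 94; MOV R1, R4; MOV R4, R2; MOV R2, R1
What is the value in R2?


Register state trace (swap pattern):
  MOV R4, 59  → R4 = 59
  MOV R2, 94  → R2 = 94
  MOV R1, R4  → R1 = 59  (save R4)
  MOV R4, R2  → R4 = 94  (R4 gets R2's value)
  MOV R2, R1  → R2 = 59  (R2 gets saved value)
Final: R2 = 59

59


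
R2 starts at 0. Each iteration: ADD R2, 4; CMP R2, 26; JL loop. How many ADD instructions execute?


Loop trace (R2 starts at 0, target 26, step 4):
  ADD #1: R2 = 0 + 4 = 4  → 4 < 26, loop
  ADD #2: R2 = 4 + 4 = 8  → 8 < 26, loop
  ADD #3: R2 = 8 + 4 = 12  → 12 < 26, loop
  ADD #4: R2 = 12 + 4 = 16  → 16 < 26, loop
  ADD #5: R2 = 16 + 4 = 20  → 20 < 26, loop
  ADD #6: R2 = 20 + 4 = 24  → 24 < 26, loop
  ADD #7: R2 = 24 + 4 = 28  → 28 >= 26, exit
Total ADD instructions: 7

7


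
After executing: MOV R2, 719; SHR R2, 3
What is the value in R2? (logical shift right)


Register state trace:
  MOV R2, 719  → R2 = 719
  SHR R2, 3  → R2 = 719 >> 3 = 719 // 2^3 = 89
Final: R2 = 89

89


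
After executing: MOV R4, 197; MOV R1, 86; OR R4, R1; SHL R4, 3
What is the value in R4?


Register state trace:
  MOV R4, 197  → R4 = 197 (0b11000101)
  MOV R1, 86  → R1 = 86 (0b01010110)
  OR R4, R1  → R4 = 197 OR 86 = 215 (0b11010111)
  SHL R4, 3  → R4 = 215 << 3 = 1720
Final: R4 = 1720

1720


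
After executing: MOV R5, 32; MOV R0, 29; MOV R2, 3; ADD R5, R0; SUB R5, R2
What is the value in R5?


Register state trace:
  MOV R5, 32  → R5 = 32
  MOV R0, 29  → R0 = 29
  MOV R2, 3  → R2 = 3
  ADD R5, R0  → R5 = 32 + 29 = 61
  SUB R5, R2  → R5 = 61 - 3 = 58
Final: R5 = 58

58


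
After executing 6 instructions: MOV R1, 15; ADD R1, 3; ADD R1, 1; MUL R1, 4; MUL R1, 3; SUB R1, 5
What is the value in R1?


Register state trace:
  MOV R1, 15  → R1 = 15
  ADD R1, 3  → R1 = 15 + 3 = 18
  ADD R1, 1  → R1 = 18 + 1 = 19
  MUL R1, 4  → R1 = 19 * 4 = 76
  MUL R1, 3  → R1 = 76 * 3 = 228
  SUB R1, 5  → R1 = 228 - 5 = 223
Final: R1 = 223

223


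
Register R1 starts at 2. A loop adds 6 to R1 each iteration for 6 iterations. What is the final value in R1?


Starting value: R1 = 2
  Iter 1: R1 = 2 + 6 = 8
  Iter 2: R1 = 8 + 6 = 14
  Iter 3: R1 = 14 + 6 = 20
  Iter 4: R1 = 20 + 6 = 26
  Iter 5: R1 = 26 + 6 = 32
  Iter 6: R1 = 32 + 6 = 38
Final: R1 = 38

38


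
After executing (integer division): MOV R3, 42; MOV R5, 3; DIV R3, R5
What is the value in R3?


Register state trace:
  MOV R3, 42  → R3 = 42
  MOV R5, 3  → R5 = 3
  DIV R3, R5  → R3 = 42 // 3 = 14
Final: R3 = 14

14


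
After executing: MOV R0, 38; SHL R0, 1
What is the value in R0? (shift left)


Register state trace:
  MOV R0, 38  → R0 = 38
  SHL R0, 1  → R0 = 38 << 1 = 38 * 2^1 = 76
Final: R0 = 76

76


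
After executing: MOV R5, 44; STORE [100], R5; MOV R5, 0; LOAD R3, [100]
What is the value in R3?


Register and memory trace:
  MOV R5, 44  → R5 = 44
  STORE [100], R5  → mem[100] = 44
  MOV R5, 0  → R5 = 0
  LOAD R3, [100]  → R3 = mem[100] = 44
Final: R3 = 44

44


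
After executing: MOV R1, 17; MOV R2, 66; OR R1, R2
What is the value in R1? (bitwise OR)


Register state trace:
  MOV R1, 17  → R1 = 17 (0b00010001)
  MOV R2, 66  → R2 = 66 (0b01000010)
  OR R1, R2   → R1 = 17 OR 66 = 83 (0b01010011)
Final: R1 = 83

83


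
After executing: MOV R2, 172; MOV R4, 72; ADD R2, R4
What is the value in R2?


Register state trace:
  MOV R2, 172  → R2 = 172
  MOV R4, 72  → R4 = 72
  ADD R2, R4  → R2 = 172 + 72 = 244
Final: R2 = 244

244


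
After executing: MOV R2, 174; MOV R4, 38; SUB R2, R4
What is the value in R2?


Register state trace:
  MOV R2, 174  → R2 = 174
  MOV R4, 38  → R4 = 38
  SUB R2, R4  → R2 = 174 - 38 = 136
Final: R2 = 136

136


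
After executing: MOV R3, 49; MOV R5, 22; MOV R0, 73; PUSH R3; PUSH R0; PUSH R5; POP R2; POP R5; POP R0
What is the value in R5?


Stack trace (top is rightmost):
  MOV R3, 49  → R3 = 49
  MOV R5, 22  → R5 = 22
  MOV R0, 73  → R0 = 73
  PUSH R3  → stack: [49]
  PUSH R0  → stack: [49, 73]
  PUSH R5  → stack: [49, 73, 22]
  POP R2  → R2 = 22, stack: [49, 73]
  POP R5  → R5 = 73, stack: [49]
  POP R0  → R0 = 49, stack: []
Final: R5 = 73

73


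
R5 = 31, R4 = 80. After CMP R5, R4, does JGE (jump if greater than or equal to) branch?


Trace:
  R5 = 31, R4 = 80
  CMP R5, R4  → compares 31 vs 80
  JGE checks: is 31 greater than or equal to 80?
  31 < 80, so condition is false
Branch taken: No

No


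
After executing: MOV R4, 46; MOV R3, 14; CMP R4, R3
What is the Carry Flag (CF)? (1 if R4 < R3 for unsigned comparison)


Register state trace:
  MOV R4, 46  → R4 = 46
  MOV R3, 14  → R3 = 14
  CMP R4, R3  → unsigned 46 - 14: no borrow
  46 >= 14, so CF = 0
CF = 0

0


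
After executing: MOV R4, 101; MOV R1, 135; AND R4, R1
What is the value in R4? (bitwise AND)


Register state trace:
  MOV R4, 101  → R4 = 101 (0b01100101)
  MOV R1, 135  → R1 = 135 (0b10000111)
  AND R4, R1  → R4 = 101 AND 135 = 5 (0b00000101)
Final: R4 = 5

5


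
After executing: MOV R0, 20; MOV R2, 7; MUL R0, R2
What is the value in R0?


Register state trace:
  MOV R0, 20  → R0 = 20
  MOV R2, 7  → R2 = 7
  MUL R0, R2  → R0 = 20 * 7 = 140
Final: R0 = 140

140


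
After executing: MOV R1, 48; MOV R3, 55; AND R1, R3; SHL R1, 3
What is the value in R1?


Register state trace:
  MOV R1, 48  → R1 = 48 (0b00110000)
  MOV R3, 55  → R3 = 55 (0b00110111)
  AND R1, R3  → R1 = 48 AND 55 = 48 (0b00110000)
  SHL R1, 3  → R1 = 48 << 3 = 384
Final: R1 = 384

384
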